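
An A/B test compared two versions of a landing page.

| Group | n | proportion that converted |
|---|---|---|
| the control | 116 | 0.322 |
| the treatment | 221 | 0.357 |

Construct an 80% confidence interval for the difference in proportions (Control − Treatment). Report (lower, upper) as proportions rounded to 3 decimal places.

The two standard errors are √(0.3220×0.6780/116) = 0.04338 and √(0.3570×0.6430/221) = 0.03223.
Because the samples are independent, SE_diff = √(0.04338² + 0.03223²) = 0.05404.
Using z* = 1.282 for 80%, ME = 1.282 × 0.05404 = 0.06928.
p̂₁ − p̂₂ = -0.0350; interval -0.0350 ± 0.06928 gives (-0.104, 0.034).

(-0.104, 0.034)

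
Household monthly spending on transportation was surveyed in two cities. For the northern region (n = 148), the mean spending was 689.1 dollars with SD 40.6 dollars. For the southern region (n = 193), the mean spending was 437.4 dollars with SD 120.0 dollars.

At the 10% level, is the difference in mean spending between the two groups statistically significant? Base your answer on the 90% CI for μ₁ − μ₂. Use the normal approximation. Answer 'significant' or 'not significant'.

significant

Per-group SEs: s₁/√n₁ = 40.6/√148 = 3.3373, s₂/√n₂ = 120.0/√193 = 8.6378.
Unpooled SE of the difference: √(11.13757129 + 74.61158884) = 9.2601.
Margin of error = z* · SE = 1.645 × 9.2601 = 15.2329.
x̄₁ − x̄₂ = 689.1 − 437.4 = 251.7000.
CI: 251.7000 ± 15.2329 = (236.4671, 266.9329).
The interval (236.4671, 266.9329) does not contain 0, so the difference is significant.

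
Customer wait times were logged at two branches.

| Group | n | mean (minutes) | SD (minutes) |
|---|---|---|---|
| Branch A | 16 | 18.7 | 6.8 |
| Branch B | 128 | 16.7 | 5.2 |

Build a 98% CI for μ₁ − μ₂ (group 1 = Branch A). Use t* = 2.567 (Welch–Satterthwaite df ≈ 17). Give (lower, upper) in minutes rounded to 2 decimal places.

Per-group SEs: s₁/√n₁ = 6.8/√16 = 1.7000, s₂/√n₂ = 5.2/√128 = 0.4596.
Unpooled SE of the difference: √(2.89 + 0.21123216) = 1.7610.
Margin of error = t* · SE = 2.567 × 1.7610 = 4.5205.
x̄₁ − x̄₂ = 18.7 − 16.7 = 2.0000.
CI: 2.0000 ± 4.5205 = (-2.52, 6.52).

(-2.52, 6.52)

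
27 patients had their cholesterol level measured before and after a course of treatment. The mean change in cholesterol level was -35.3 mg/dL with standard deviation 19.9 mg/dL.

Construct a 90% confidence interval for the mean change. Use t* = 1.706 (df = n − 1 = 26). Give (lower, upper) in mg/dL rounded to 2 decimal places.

Paired design: SE = s_d/√n = 19.9/√27 = 3.8298.
t* = 1.706; margin of error = 1.706 × 3.8298 = 6.5336.
-35.3 ± 6.5336 → (-41.83, -28.77).

(-41.83, -28.77)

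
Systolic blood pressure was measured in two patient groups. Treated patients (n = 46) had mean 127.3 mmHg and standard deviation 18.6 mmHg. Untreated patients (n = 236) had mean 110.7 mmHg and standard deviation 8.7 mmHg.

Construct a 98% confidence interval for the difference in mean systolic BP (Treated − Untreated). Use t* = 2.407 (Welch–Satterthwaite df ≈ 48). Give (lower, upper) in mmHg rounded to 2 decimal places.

(9.86, 23.34)

Standard errors of each mean: 18.6/√46 = 2.7424 and 8.7/√236 = 0.5663.
SE(x̄₁ − x̄₂) = √(2.7424² + 0.5663²) = 2.8003 for independent samples with unequal variances.
With t* = 2.407, the margin is 2.407 × 2.8003 = 6.7403.
x̄₁ − x̄₂ = 127.3 − 110.7 = 16.6000; the interval is 16.6000 ± 6.7403 = (9.86, 23.34).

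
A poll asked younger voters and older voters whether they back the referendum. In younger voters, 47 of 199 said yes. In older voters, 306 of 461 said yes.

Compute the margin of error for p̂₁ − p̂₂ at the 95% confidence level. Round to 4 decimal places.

0.0731

p̂₁ = 47/199 = 0.2362 and p̂₂ = 306/461 = 0.6638.
SE₁ = √(p̂₁(1−p̂₁)/n₁) = √(0.2362·0.7638/199) = 0.03011; SE₂ = √(0.6638·0.3362/461) = 0.02200.
Independent samples: SE of the difference = √(SE₁² + SE₂²) = √(0.0009066121 + 0.000484) = 0.03729.
z* for 95% confidence is 1.960, so the margin of error is 1.960 × 0.03729 = 0.07309.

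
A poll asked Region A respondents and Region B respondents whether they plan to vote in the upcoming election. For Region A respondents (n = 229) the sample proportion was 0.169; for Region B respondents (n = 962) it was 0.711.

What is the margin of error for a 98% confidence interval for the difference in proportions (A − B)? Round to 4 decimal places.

0.0669

Each SE is √(p̂(1−p̂)/n): √(0.1690·0.8310/229) = 0.02476 and √(0.7110·0.2890/962) = 0.01461.
SE(p̂₁ − p̂₂) = √(SE₁² + SE₂²) = √(0.0006130576 + 0.0002134521) = 0.02875, since the two samples are independent.
At 98% confidence z* = 2.326; margin = 2.326 × 0.02875 = 0.06687.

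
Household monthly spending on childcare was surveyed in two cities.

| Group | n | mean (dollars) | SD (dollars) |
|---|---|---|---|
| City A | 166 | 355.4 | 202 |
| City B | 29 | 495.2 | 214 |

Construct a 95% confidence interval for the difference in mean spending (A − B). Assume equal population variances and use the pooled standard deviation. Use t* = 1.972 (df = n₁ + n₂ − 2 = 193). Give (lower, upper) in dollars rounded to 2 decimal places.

s_p = √[((n₁−1)s₁² + (n₂−1)s₂²)/(n₁+n₂−2)] = √[(165·202² + 28·214²)/193] = 203.7848.
SE = 203.7848·√(1/166 + 1/29) = 41.0144.
With t* = 1.972, margin = 1.972 × 41.0144 = 80.8804.
x̄₁ − x̄₂ = 355.4 − 495.2 = -139.8000; interval -139.8000 ± 80.8804 = (-220.68, -58.92).

(-220.68, -58.92)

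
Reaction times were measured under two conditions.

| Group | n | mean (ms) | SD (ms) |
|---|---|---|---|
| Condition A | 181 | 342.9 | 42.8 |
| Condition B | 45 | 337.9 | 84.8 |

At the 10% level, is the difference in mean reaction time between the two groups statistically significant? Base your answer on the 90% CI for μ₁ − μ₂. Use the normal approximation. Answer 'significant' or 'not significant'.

not significant

Standard errors of each mean: 42.8/√181 = 3.1813 and 84.8/√45 = 12.6412.
SE(x̄₁ − x̄₂) = √(3.1813² + 12.6412²) = 13.0354 for independent samples with unequal variances.
With z* = 1.645, the margin is 1.645 × 13.0354 = 21.4432.
x̄₁ − x̄₂ = 342.9 − 337.9 = 5.0000; the interval is 5.0000 ± 21.4432 = (-16.4432, 26.4432).
The interval (-16.4432, 26.4432) contains 0, so the difference is not significant.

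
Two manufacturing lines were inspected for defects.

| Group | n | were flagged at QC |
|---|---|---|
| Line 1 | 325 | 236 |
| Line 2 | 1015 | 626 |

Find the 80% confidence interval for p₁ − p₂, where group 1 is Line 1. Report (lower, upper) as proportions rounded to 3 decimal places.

First, p̂₁ = 236/325 = 0.7262; p̂₂ = 626/1015 = 0.6167.
The two standard errors are √(0.7262×0.2738/325) = 0.02473 and √(0.6167×0.3833/1015) = 0.01526.
Because the samples are independent, SE_diff = √(0.02473² + 0.01526²) = 0.02906.
Using z* = 1.282 for 80%, ME = 1.282 × 0.02906 = 0.03725.
p̂₁ − p̂₂ = 0.1095; interval 0.1095 ± 0.03725 gives (0.072, 0.147).

(0.072, 0.147)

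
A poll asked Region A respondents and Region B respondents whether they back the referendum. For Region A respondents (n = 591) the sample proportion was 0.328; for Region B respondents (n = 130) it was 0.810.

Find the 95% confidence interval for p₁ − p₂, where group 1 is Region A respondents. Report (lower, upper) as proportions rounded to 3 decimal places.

(-0.559, -0.405)

SE₁ = √(p̂₁(1−p̂₁)/n₁) = √(0.3280·0.6720/591) = 0.01931; SE₂ = √(0.8100·0.1900/130) = 0.03441.
Independent samples: SE of the difference = √(SE₁² + SE₂²) = √(0.0003728761 + 0.0011840481) = 0.03946.
z* for 95% confidence is 1.960, so the margin of error is 1.960 × 0.03946 = 0.07734.
Point estimate p̂₁ − p̂₂ = 0.3280 − 0.8100 = -0.4820.
-0.4820 ± 0.07734 → (-0.559, -0.405).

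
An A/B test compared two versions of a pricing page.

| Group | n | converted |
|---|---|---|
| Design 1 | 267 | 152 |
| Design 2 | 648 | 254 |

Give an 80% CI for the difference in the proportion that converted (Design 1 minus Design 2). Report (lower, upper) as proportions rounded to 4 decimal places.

(0.1313, 0.2233)

p̂₁ = 152/267 = 0.5693 and p̂₂ = 254/648 = 0.3920.
SE₁ = √(p̂₁(1−p̂₁)/n₁) = √(0.5693·0.4307/267) = 0.03030; SE₂ = √(0.3920·0.6080/648) = 0.01918.
Independent samples: SE of the difference = √(SE₁² + SE₂²) = √(0.00091809 + 0.0003678724) = 0.03586.
z* for 80% confidence is 1.282, so the margin of error is 1.282 × 0.03586 = 0.04597.
Point estimate p̂₁ − p̂₂ = 0.5693 − 0.3920 = 0.1773.
0.1773 ± 0.04597 → (0.1313, 0.2233).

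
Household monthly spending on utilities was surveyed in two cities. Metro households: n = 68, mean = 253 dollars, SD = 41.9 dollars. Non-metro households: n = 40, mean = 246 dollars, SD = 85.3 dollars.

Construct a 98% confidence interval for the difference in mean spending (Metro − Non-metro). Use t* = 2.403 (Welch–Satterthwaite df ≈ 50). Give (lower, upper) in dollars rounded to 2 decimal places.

SE₁ = s₁/√n₁ = 41.9/√68 = 5.0811; SE₂ = 85.3/√40 = 13.4871.
Independent samples, unequal variances: SE_diff = √(SE₁² + SE₂²) = √(25.81757721 + 181.90186641) = 14.4125.
t* = 2.403, so margin of error = 2.403 × 14.4125 = 34.6332.
Difference in means = 253 − 246 = 7.0000.
7.0000 ± 34.6332 → (-27.63, 41.63).

(-27.63, 41.63)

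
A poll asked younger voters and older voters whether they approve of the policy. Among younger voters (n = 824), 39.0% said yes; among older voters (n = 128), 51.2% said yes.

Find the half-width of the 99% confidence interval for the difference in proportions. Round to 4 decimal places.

0.1219

Each SE is √(p̂(1−p̂)/n): √(0.3900·0.6100/824) = 0.01699 and √(0.5120·0.4880/128) = 0.04418.
SE(p̂₁ − p̂₂) = √(SE₁² + SE₂²) = √(0.0002886601 + 0.0019518724) = 0.04733, since the two samples are independent.
At 99% confidence z* = 2.576; margin = 2.576 × 0.04733 = 0.12192.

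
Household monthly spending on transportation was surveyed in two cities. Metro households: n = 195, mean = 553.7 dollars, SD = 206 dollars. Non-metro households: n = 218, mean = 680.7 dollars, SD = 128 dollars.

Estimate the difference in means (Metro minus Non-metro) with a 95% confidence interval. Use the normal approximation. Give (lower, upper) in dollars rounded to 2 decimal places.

Standard errors of each mean: 206/√195 = 14.7520 and 128/√218 = 8.6693.
SE(x̄₁ − x̄₂) = √(14.7520² + 8.6693²) = 17.1108 for independent samples with unequal variances.
With z* = 1.960, the margin is 1.960 × 17.1108 = 33.5372.
x̄₁ − x̄₂ = 553.7 − 680.7 = -127.0000; the interval is -127.0000 ± 33.5372 = (-160.54, -93.46).

(-160.54, -93.46)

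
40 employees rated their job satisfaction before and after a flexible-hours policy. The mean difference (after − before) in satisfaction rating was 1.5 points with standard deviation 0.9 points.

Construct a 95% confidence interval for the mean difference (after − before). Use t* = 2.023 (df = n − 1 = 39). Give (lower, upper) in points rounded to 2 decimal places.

(1.21, 1.79)

Paired design: SE = s_d/√n = 0.9/√40 = 0.1423.
t* = 2.023; margin of error = 2.023 × 0.1423 = 0.2879.
1.5 ± 0.2879 → (1.21, 1.79).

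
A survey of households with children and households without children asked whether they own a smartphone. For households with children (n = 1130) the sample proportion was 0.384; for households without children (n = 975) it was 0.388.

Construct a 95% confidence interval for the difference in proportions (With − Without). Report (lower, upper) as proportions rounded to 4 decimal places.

(-0.0457, 0.0377)

The two standard errors are √(0.3840×0.6160/1130) = 0.01447 and √(0.3880×0.6120/975) = 0.01561.
Because the samples are independent, SE_diff = √(0.01447² + 0.01561²) = 0.02129.
Using z* = 1.960 for 95%, ME = 1.960 × 0.02129 = 0.04173.
p̂₁ − p̂₂ = -0.0040; interval -0.0040 ± 0.04173 gives (-0.0457, 0.0377).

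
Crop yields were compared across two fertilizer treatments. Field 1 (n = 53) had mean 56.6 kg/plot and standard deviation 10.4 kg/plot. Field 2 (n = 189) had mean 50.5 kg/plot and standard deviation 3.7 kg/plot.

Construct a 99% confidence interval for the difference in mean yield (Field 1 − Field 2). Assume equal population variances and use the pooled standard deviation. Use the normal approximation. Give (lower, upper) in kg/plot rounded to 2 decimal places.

Pooled variance s_p² = [52·10.4² + 188·3.7²] / (53+189−2) = 34.1585, so s_p = 5.8445.
SE_diff = s_p·√(1/n₁ + 1/n₂) = 5.8445·√(1/53 + 1/189) = 0.9084.
z* = 2.576; margin = 2.576 × 0.9084 = 2.3400.
Difference = 56.6 − 50.5 = 6.1000.
6.1000 ± 2.3400 → (3.76, 8.44).

(3.76, 8.44)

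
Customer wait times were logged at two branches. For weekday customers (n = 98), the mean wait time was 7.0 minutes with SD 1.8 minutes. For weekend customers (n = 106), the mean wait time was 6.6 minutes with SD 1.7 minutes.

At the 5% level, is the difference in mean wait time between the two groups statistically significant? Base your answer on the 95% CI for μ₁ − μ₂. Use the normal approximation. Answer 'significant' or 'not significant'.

SE₁ = s₁/√n₁ = 1.8/√98 = 0.1818; SE₂ = 1.7/√106 = 0.1651.
Independent samples, unequal variances: SE_diff = √(SE₁² + SE₂²) = √(0.03305124 + 0.02725801) = 0.2456.
z* = 1.960, so margin of error = 1.960 × 0.2456 = 0.4814.
Difference in means = 7.0 − 6.6 = 0.4000.
0.4000 ± 0.4814 → (-0.0814, 0.8814).
The interval (-0.0814, 0.8814) contains 0, so the difference is not significant.

not significant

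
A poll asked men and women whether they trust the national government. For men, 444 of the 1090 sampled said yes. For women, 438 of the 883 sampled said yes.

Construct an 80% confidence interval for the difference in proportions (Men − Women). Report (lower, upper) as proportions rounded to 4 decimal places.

(-0.1175, -0.0599)

First, p̂₁ = 444/1090 = 0.4073; p̂₂ = 438/883 = 0.4960.
The two standard errors are √(0.4073×0.5927/1090) = 0.01488 and √(0.4960×0.5040/883) = 0.01683.
Because the samples are independent, SE_diff = √(0.01488² + 0.01683²) = 0.02246.
Using z* = 1.282 for 80%, ME = 1.282 × 0.02246 = 0.02879.
p̂₁ − p̂₂ = -0.0887; interval -0.0887 ± 0.02879 gives (-0.1175, -0.0599).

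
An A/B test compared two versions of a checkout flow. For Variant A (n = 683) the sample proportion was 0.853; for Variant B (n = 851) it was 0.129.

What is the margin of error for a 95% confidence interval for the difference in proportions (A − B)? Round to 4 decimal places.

Each SE is √(p̂(1−p̂)/n): √(0.8530·0.1470/683) = 0.01355 and √(0.1290·0.8710/851) = 0.01149.
SE(p̂₁ − p̂₂) = √(SE₁² + SE₂²) = √(0.0001836025 + 0.0001320201) = 0.01777, since the two samples are independent.
At 95% confidence z* = 1.960; margin = 1.960 × 0.01777 = 0.03483.

0.0348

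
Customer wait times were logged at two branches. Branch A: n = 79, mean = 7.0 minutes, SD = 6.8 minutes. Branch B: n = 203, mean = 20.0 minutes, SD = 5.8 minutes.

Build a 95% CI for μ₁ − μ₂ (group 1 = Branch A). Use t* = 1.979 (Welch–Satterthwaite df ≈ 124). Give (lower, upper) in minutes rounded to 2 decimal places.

(-14.72, -11.28)

Standard errors of each mean: 6.8/√79 = 0.7651 and 5.8/√203 = 0.4071.
SE(x̄₁ − x̄₂) = √(0.7651² + 0.4071²) = 0.8667 for independent samples with unequal variances.
With t* = 1.979, the margin is 1.979 × 0.8667 = 1.7152.
x̄₁ − x̄₂ = 7.0 − 20.0 = -13.0000; the interval is -13.0000 ± 1.7152 = (-14.72, -11.28).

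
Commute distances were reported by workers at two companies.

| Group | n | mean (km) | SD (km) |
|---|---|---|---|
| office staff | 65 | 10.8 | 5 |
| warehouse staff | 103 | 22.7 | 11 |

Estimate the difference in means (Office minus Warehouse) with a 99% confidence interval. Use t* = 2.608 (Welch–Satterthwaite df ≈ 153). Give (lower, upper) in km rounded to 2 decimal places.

(-15.16, -8.64)

Standard errors of each mean: 5/√65 = 0.6202 and 11/√103 = 1.0839.
SE(x̄₁ − x̄₂) = √(0.6202² + 1.0839²) = 1.2488 for independent samples with unequal variances.
With t* = 2.608, the margin is 2.608 × 1.2488 = 3.2569.
x̄₁ − x̄₂ = 10.8 − 22.7 = -11.9000; the interval is -11.9000 ± 3.2569 = (-15.16, -8.64).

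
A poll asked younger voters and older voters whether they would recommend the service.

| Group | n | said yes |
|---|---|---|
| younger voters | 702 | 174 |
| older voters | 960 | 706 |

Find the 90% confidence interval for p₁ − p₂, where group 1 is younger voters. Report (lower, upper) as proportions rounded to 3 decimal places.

First, p̂₁ = 174/702 = 0.2479; p̂₂ = 706/960 = 0.7354.
The two standard errors are √(0.2479×0.7521/702) = 0.01630 and √(0.7354×0.2646/960) = 0.01424.
Because the samples are independent, SE_diff = √(0.01630² + 0.01424²) = 0.02164.
Using z* = 1.645 for 90%, ME = 1.645 × 0.02164 = 0.03560.
p̂₁ − p̂₂ = -0.4875; interval -0.4875 ± 0.03560 gives (-0.523, -0.452).

(-0.523, -0.452)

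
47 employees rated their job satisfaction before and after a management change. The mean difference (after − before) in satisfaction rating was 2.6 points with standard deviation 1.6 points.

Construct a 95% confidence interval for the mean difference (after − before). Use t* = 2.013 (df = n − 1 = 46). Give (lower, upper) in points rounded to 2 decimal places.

This is a matched-pairs design, so SE = s_d/√n = 1.6/√47 = 0.2334.
Margin = 2.013 × 0.2334 = 0.4698; the interval is 2.6 ± 0.4698 = (2.13, 3.07).

(2.13, 3.07)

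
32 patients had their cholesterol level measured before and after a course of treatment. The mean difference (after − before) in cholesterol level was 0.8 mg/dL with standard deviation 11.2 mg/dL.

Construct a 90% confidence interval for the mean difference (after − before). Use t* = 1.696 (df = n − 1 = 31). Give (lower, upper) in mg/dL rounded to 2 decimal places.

(-2.56, 4.16)

Paired design: SE = s_d/√n = 11.2/√32 = 1.9799.
t* = 1.696; margin of error = 1.696 × 1.9799 = 3.3579.
0.8 ± 3.3579 → (-2.56, 4.16).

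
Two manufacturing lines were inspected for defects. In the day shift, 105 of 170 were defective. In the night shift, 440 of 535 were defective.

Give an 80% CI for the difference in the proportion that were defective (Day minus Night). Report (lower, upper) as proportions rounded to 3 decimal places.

(-0.257, -0.153)

First, p̂₁ = 105/170 = 0.6176; p̂₂ = 440/535 = 0.8224.
The two standard errors are √(0.6176×0.3824/170) = 0.03727 and √(0.8224×0.1776/535) = 0.01652.
Because the samples are independent, SE_diff = √(0.03727² + 0.01652²) = 0.04077.
Using z* = 1.282 for 80%, ME = 1.282 × 0.04077 = 0.05227.
p̂₁ − p̂₂ = -0.2048; interval -0.2048 ± 0.05227 gives (-0.257, -0.153).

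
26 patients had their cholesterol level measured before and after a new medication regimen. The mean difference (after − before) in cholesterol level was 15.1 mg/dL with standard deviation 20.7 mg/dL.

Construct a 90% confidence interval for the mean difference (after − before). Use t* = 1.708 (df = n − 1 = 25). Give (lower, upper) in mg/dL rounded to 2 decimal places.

This is a matched-pairs design, so SE = s_d/√n = 20.7/√26 = 4.0596.
Margin = 1.708 × 4.0596 = 6.9338; the interval is 15.1 ± 6.9338 = (8.17, 22.03).

(8.17, 22.03)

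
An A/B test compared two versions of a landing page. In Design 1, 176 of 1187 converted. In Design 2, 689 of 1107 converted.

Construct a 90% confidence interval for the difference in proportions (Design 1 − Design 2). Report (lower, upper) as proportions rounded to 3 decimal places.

Sample proportions: 176/1187 = 0.1483, 689/1107 = 0.6224.
Each SE is √(p̂(1−p̂)/n): √(0.1483·0.8517/1187) = 0.01032 and √(0.6224·0.3776/1107) = 0.01457.
SE(p̂₁ − p̂₂) = √(SE₁² + SE₂²) = √(0.0001065024 + 0.0002122849) = 0.01785, since the two samples are independent.
At 90% confidence z* = 1.645; margin = 1.645 × 0.01785 = 0.02936.
The difference is 0.1483 − 0.6224 = -0.4741, so the interval is -0.4741 ± 0.02936 = (-0.503, -0.445).

(-0.503, -0.445)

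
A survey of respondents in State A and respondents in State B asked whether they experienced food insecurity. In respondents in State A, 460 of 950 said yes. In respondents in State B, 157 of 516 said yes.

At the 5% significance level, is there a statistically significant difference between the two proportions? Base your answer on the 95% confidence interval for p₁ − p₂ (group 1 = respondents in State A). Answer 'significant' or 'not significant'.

p̂₁ = 460/950 = 0.4842 and p̂₂ = 157/516 = 0.3043.
SE₁ = √(p̂₁(1−p̂₁)/n₁) = √(0.4842·0.5158/950) = 0.01621; SE₂ = √(0.3043·0.6957/516) = 0.02026.
Independent samples: SE of the difference = √(SE₁² + SE₂²) = √(0.0002627641 + 0.0004104676) = 0.02595.
z* for 95% confidence is 1.960, so the margin of error is 1.960 × 0.02595 = 0.05086.
Point estimate p̂₁ − p̂₂ = 0.4842 − 0.3043 = 0.1799.
0.1799 ± 0.05086 → (0.12904, 0.23076).
The interval (0.12904, 0.23076) does not contain 0, so the difference is significant.

significant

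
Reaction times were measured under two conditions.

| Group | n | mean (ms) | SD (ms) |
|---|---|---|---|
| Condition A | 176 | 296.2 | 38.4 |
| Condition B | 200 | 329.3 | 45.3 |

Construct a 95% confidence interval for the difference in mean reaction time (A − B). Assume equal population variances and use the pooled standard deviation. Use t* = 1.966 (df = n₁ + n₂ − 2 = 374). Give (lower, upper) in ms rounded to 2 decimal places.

s_p = √[((n₁−1)s₁² + (n₂−1)s₂²)/(n₁+n₂−2)] = √[(175·38.4² + 199·45.3²)/374] = 42.2120.
SE = 42.2120·√(1/176 + 1/200) = 4.3627.
With t* = 1.966, margin = 1.966 × 4.3627 = 8.5771.
x̄₁ − x̄₂ = 296.2 − 329.3 = -33.1000; interval -33.1000 ± 8.5771 = (-41.68, -24.52).

(-41.68, -24.52)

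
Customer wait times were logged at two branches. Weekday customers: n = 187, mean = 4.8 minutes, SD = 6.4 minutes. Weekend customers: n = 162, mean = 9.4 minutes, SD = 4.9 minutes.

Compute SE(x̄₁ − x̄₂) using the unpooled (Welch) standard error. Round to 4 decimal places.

0.6060

Standard errors of each mean: 6.4/√187 = 0.4680 and 4.9/√162 = 0.3850.
SE(x̄₁ − x̄₂) = √(0.4680² + 0.3850²) = 0.6060 for independent samples with unequal variances.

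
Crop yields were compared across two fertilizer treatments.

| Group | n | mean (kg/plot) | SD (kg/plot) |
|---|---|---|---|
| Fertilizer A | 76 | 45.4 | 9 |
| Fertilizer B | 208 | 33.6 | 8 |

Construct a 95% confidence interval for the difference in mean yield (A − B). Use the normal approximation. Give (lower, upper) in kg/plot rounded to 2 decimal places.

Per-group SEs: s₁/√n₁ = 9/√76 = 1.0324, s₂/√n₂ = 8/√208 = 0.5547.
Unpooled SE of the difference: √(1.06584976 + 0.30769209) = 1.1720.
Margin of error = z* · SE = 1.960 × 1.1720 = 2.2971.
x̄₁ − x̄₂ = 45.4 − 33.6 = 11.8000.
CI: 11.8000 ± 2.2971 = (9.50, 14.10).

(9.50, 14.10)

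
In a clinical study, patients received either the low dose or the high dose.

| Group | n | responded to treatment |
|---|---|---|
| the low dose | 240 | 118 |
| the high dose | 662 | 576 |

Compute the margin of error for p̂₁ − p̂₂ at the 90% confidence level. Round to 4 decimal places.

p̂₁ = 118/240 = 0.4917 and p̂₂ = 576/662 = 0.8701.
SE₁ = √(p̂₁(1−p̂₁)/n₁) = √(0.4917·0.5083/240) = 0.03227; SE₂ = √(0.8701·0.1299/662) = 0.01307.
Independent samples: SE of the difference = √(SE₁² + SE₂²) = √(0.0010413529 + 0.0001708249) = 0.03482.
z* for 90% confidence is 1.645, so the margin of error is 1.645 × 0.03482 = 0.05728.

0.0573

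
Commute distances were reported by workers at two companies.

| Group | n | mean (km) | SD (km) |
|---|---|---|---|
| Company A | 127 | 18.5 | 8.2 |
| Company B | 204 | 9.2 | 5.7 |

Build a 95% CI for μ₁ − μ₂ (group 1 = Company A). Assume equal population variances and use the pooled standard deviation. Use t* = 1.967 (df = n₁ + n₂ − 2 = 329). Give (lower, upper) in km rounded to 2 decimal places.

Pooled variance s_p² = [126·8.2² + 203·5.7²] / (127+204−2) = 45.7985, so s_p = 6.7675.
SE_diff = s_p·√(1/n₁ + 1/n₂) = 6.7675·√(1/127 + 1/204) = 0.7649.
t* = 1.967; margin = 1.967 × 0.7649 = 1.5046.
Difference = 18.5 − 9.2 = 9.3000.
9.3000 ± 1.5046 → (7.80, 10.80).

(7.80, 10.80)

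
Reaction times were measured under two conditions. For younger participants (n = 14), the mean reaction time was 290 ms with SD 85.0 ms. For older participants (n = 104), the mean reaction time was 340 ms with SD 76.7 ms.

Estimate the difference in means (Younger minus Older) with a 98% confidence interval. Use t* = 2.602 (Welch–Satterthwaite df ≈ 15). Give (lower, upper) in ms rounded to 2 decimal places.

SE₁ = s₁/√n₁ = 85.0/√14 = 22.7172; SE₂ = 76.7/√104 = 7.5211.
Independent samples, unequal variances: SE_diff = √(SE₁² + SE₂²) = √(516.07117584 + 56.56694521) = 23.9299.
t* = 2.602, so margin of error = 2.602 × 23.9299 = 62.2656.
Difference in means = 290 − 340 = -50.0000.
-50.0000 ± 62.2656 → (-112.27, 12.27).

(-112.27, 12.27)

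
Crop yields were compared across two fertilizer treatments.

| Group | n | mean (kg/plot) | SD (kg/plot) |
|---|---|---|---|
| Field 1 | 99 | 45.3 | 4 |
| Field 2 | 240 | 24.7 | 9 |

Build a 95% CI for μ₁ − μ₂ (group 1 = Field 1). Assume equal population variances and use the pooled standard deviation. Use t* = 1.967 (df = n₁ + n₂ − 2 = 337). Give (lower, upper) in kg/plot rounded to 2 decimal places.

(18.75, 22.45)

s_p = √[((n₁−1)s₁² + (n₂−1)s₂²)/(n₁+n₂−2)] = √[(98·4² + 239·9²)/337] = 7.8802.
SE = 7.8802·√(1/99 + 1/240) = 0.9413.
With t* = 1.967, margin = 1.967 × 0.9413 = 1.8515.
x̄₁ − x̄₂ = 45.3 − 24.7 = 20.6000; interval 20.6000 ± 1.8515 = (18.75, 22.45).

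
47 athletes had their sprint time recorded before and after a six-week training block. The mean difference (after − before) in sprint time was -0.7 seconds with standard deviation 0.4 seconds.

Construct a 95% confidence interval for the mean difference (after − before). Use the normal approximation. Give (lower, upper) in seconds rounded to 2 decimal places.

(-0.81, -0.59)

Paired design: SE = s_d/√n = 0.4/√47 = 0.0583.
z* = 1.960; margin of error = 1.960 × 0.0583 = 0.1143.
-0.7 ± 0.1143 → (-0.81, -0.59).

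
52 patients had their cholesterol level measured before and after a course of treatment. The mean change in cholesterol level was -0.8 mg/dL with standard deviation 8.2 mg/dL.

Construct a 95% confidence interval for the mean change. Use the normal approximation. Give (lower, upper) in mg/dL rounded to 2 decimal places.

(-3.03, 1.43)

Paired design: SE = s_d/√n = 8.2/√52 = 1.1371.
z* = 1.960; margin of error = 1.960 × 1.1371 = 2.2287.
-0.8 ± 2.2287 → (-3.03, 1.43).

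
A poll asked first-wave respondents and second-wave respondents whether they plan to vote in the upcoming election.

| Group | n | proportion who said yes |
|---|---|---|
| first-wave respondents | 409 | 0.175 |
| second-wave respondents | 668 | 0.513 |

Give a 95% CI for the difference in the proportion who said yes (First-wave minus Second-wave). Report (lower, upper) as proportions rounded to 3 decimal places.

Each SE is √(p̂(1−p̂)/n): √(0.1750·0.8250/409) = 0.01879 and √(0.5130·0.4870/668) = 0.01934.
SE(p̂₁ − p̂₂) = √(SE₁² + SE₂²) = √(0.0003530641 + 0.0003740356) = 0.02696, since the two samples are independent.
At 95% confidence z* = 1.960; margin = 1.960 × 0.02696 = 0.05284.
The difference is 0.1750 − 0.5130 = -0.3380, so the interval is -0.3380 ± 0.05284 = (-0.391, -0.285).

(-0.391, -0.285)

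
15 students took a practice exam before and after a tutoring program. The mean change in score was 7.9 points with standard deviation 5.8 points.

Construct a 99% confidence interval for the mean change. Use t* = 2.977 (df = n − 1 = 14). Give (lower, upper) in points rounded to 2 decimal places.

(3.44, 12.36)

This is a matched-pairs design, so SE = s_d/√n = 5.8/√15 = 1.4976.
Margin = 2.977 × 1.4976 = 4.4584; the interval is 7.9 ± 4.4584 = (3.44, 12.36).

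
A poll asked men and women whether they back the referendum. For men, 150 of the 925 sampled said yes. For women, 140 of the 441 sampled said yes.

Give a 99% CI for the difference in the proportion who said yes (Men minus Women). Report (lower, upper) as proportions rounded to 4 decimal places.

(-0.2204, -0.0902)

p̂₁ = 150/925 = 0.1622 and p̂₂ = 140/441 = 0.3175.
SE₁ = √(p̂₁(1−p̂₁)/n₁) = √(0.1622·0.8378/925) = 0.01212; SE₂ = √(0.3175·0.6825/441) = 0.02217.
Independent samples: SE of the difference = √(SE₁² + SE₂²) = √(0.0001468944 + 0.0004915089) = 0.02527.
z* for 99% confidence is 2.576, so the margin of error is 2.576 × 0.02527 = 0.06510.
Point estimate p̂₁ − p̂₂ = 0.1622 − 0.3175 = -0.1553.
-0.1553 ± 0.06510 → (-0.2204, -0.0902).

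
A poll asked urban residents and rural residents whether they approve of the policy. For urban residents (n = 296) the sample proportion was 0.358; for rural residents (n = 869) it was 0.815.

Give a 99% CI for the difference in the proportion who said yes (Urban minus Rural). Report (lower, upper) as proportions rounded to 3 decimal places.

The two standard errors are √(0.3580×0.6420/296) = 0.02787 and √(0.8150×0.1850/869) = 0.01317.
Because the samples are independent, SE_diff = √(0.02787² + 0.01317²) = 0.03083.
Using z* = 2.576 for 99%, ME = 2.576 × 0.03083 = 0.07942.
p̂₁ − p̂₂ = -0.4570; interval -0.4570 ± 0.07942 gives (-0.536, -0.378).

(-0.536, -0.378)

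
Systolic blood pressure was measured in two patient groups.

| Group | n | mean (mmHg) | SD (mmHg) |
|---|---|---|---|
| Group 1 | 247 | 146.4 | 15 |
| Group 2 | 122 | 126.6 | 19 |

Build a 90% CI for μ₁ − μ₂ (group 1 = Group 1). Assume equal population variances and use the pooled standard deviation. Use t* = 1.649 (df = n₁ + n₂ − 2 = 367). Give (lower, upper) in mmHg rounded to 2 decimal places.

s_p = √[((n₁−1)s₁² + (n₂−1)s₂²)/(n₁+n₂−2)] = √[(246·15² + 121·19²)/367] = 16.4268.
SE = 16.4268·√(1/247 + 1/122) = 1.8178.
With t* = 1.649, margin = 1.649 × 1.8178 = 2.9976.
x̄₁ − x̄₂ = 146.4 − 126.6 = 19.8000; interval 19.8000 ± 2.9976 = (16.80, 22.80).

(16.80, 22.80)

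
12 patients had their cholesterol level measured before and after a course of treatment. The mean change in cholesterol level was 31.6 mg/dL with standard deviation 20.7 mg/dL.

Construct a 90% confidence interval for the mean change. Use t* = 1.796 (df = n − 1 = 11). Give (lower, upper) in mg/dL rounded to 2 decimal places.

(20.87, 42.33)

Paired design: SE = s_d/√n = 20.7/√12 = 5.9756.
t* = 1.796; margin of error = 1.796 × 5.9756 = 10.7322.
31.6 ± 10.7322 → (20.87, 42.33).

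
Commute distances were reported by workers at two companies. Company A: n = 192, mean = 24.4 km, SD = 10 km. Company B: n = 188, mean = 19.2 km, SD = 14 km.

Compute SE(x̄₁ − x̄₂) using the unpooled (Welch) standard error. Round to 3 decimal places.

Standard errors of each mean: 10/√192 = 0.7217 and 14/√188 = 1.0211.
SE(x̄₁ − x̄₂) = √(0.7217² + 1.0211²) = 1.2504 for independent samples with unequal variances.

1.250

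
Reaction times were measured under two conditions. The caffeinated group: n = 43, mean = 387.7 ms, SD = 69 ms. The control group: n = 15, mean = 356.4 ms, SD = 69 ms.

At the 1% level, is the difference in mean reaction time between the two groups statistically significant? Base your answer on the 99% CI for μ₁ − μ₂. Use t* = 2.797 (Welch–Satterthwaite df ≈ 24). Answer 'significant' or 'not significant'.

not significant

Per-group SEs: s₁/√n₁ = 69/√43 = 10.5224, s₂/√n₂ = 69/√15 = 17.8157.
Unpooled SE of the difference: √(110.72090176 + 317.39916649) = 20.6911.
Margin of error = t* · SE = 2.797 × 20.6911 = 57.8730.
x̄₁ − x̄₂ = 387.7 − 356.4 = 31.3000.
CI: 31.3000 ± 57.8730 = (-26.5730, 89.1730).
The interval (-26.5730, 89.1730) contains 0, so the difference is not significant.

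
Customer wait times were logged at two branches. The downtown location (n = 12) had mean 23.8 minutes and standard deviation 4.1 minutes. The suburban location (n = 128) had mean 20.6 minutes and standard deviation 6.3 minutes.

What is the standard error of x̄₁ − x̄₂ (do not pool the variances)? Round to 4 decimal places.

SE₁ = s₁/√n₁ = 4.1/√12 = 1.1836; SE₂ = 6.3/√128 = 0.5568.
Independent samples, unequal variances: SE_diff = √(SE₁² + SE₂²) = √(1.40090896 + 0.31002624) = 1.3080.

1.3080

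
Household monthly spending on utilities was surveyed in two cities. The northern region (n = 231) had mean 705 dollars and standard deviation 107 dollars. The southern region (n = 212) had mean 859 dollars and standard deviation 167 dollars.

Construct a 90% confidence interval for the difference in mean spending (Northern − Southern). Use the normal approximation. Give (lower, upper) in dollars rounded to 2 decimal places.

(-176.14, -131.86)

Per-group SEs: s₁/√n₁ = 107/√231 = 7.0401, s₂/√n₂ = 167/√212 = 11.4696.
Unpooled SE of the difference: √(49.56300801 + 131.55172416) = 13.4579.
Margin of error = z* · SE = 1.645 × 13.4579 = 22.1382.
x̄₁ − x̄₂ = 705 − 859 = -154.0000.
CI: -154.0000 ± 22.1382 = (-176.14, -131.86).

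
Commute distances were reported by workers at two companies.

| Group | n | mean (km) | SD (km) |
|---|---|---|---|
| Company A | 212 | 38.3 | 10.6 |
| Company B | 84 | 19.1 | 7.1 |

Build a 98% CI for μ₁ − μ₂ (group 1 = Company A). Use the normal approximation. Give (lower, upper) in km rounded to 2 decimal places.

(16.73, 21.67)

SE₁ = s₁/√n₁ = 10.6/√212 = 0.7280; SE₂ = 7.1/√84 = 0.7747.
Independent samples, unequal variances: SE_diff = √(SE₁² + SE₂²) = √(0.529984 + 0.60016009) = 1.0631.
z* = 2.326, so margin of error = 2.326 × 1.0631 = 2.4728.
Difference in means = 38.3 − 19.1 = 19.2000.
19.2000 ± 2.4728 → (16.73, 21.67).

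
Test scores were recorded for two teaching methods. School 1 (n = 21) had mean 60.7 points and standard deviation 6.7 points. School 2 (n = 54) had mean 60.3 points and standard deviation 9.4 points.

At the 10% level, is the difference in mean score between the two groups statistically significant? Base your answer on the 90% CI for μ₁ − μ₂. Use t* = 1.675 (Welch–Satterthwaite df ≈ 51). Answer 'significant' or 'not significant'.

not significant

Standard errors of each mean: 6.7/√21 = 1.4621 and 9.4/√54 = 1.2792.
SE(x̄₁ − x̄₂) = √(1.4621² + 1.2792²) = 1.9427 for independent samples with unequal variances.
With t* = 1.675, the margin is 1.675 × 1.9427 = 3.2540.
x̄₁ − x̄₂ = 60.7 − 60.3 = 0.4000; the interval is 0.4000 ± 3.2540 = (-2.8540, 3.6540).
The interval (-2.8540, 3.6540) contains 0, so the difference is not significant.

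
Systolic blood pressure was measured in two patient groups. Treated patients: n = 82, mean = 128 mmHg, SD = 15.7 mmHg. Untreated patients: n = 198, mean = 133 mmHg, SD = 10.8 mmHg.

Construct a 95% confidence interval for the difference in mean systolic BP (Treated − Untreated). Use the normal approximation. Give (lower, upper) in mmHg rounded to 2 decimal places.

SE₁ = s₁/√n₁ = 15.7/√82 = 1.7338; SE₂ = 10.8/√198 = 0.7675.
Independent samples, unequal variances: SE_diff = √(SE₁² + SE₂²) = √(3.00606244 + 0.58905625) = 1.8961.
z* = 1.960, so margin of error = 1.960 × 1.8961 = 3.7164.
Difference in means = 128 − 133 = -5.0000.
-5.0000 ± 3.7164 → (-8.72, -1.28).

(-8.72, -1.28)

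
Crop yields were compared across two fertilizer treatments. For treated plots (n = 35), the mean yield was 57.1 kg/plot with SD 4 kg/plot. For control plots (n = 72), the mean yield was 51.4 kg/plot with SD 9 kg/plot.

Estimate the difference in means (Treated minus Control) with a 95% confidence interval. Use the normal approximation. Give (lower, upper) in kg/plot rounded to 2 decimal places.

(3.23, 8.17)

SE₁ = s₁/√n₁ = 4/√35 = 0.6761; SE₂ = 9/√72 = 1.0607.
Independent samples, unequal variances: SE_diff = √(SE₁² + SE₂²) = √(0.45711121 + 1.12508449) = 1.2579.
z* = 1.960, so margin of error = 1.960 × 1.2579 = 2.4655.
Difference in means = 57.1 − 51.4 = 5.7000.
5.7000 ± 2.4655 → (3.23, 8.17).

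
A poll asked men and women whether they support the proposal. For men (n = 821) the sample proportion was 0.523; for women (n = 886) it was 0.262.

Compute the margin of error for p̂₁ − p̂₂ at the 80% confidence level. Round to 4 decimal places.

0.0293

The two standard errors are √(0.5230×0.4770/821) = 0.01743 and √(0.2620×0.7380/886) = 0.01477.
Because the samples are independent, SE_diff = √(0.01743² + 0.01477²) = 0.02285.
Using z* = 1.282 for 80%, ME = 1.282 × 0.02285 = 0.02929.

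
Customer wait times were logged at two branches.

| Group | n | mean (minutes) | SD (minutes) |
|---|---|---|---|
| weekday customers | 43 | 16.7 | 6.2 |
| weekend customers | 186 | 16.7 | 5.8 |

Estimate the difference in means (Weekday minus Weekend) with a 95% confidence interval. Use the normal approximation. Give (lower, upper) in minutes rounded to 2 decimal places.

Per-group SEs: s₁/√n₁ = 6.2/√43 = 0.9455, s₂/√n₂ = 5.8/√186 = 0.4253.
Unpooled SE of the difference: √(0.89397025 + 0.18088009) = 1.0367.
Margin of error = z* · SE = 1.960 × 1.0367 = 2.0319.
x̄₁ − x̄₂ = 16.7 − 16.7 = 0.0000.
CI: 0.0000 ± 2.0319 = (-2.03, 2.03).

(-2.03, 2.03)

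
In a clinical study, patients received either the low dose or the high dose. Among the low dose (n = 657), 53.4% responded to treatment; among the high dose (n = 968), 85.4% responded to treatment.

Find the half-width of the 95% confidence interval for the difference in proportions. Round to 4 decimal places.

0.0442

The two standard errors are √(0.5340×0.4660/657) = 0.01946 and √(0.8540×0.1460/968) = 0.01135.
Because the samples are independent, SE_diff = √(0.01946² + 0.01135²) = 0.02253.
Using z* = 1.960 for 95%, ME = 1.960 × 0.02253 = 0.04416.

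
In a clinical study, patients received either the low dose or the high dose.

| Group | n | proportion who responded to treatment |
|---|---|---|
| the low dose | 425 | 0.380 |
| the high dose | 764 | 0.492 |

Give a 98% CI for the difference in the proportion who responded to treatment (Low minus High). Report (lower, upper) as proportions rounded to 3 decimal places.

Each SE is √(p̂(1−p̂)/n): √(0.3800·0.6200/425) = 0.02354 and √(0.4920·0.5080/764) = 0.01809.
SE(p̂₁ − p̂₂) = √(SE₁² + SE₂²) = √(0.0005541316 + 0.0003272481) = 0.02969, since the two samples are independent.
At 98% confidence z* = 2.326; margin = 2.326 × 0.02969 = 0.06906.
The difference is 0.3800 − 0.4920 = -0.1120, so the interval is -0.1120 ± 0.06906 = (-0.181, -0.043).

(-0.181, -0.043)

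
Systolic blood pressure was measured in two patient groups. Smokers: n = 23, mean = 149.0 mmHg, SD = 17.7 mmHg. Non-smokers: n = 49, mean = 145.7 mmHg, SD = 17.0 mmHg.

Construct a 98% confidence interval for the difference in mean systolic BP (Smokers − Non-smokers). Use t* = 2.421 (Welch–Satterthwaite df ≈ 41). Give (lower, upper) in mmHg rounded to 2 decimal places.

Standard errors of each mean: 17.7/√23 = 3.6907 and 17.0/√49 = 2.4286.
SE(x̄₁ − x̄₂) = √(3.6907² + 2.4286²) = 4.4181 for independent samples with unequal variances.
With t* = 2.421, the margin is 2.421 × 4.4181 = 10.6962.
x̄₁ − x̄₂ = 149.0 − 145.7 = 3.3000; the interval is 3.3000 ± 10.6962 = (-7.40, 14.00).

(-7.40, 14.00)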